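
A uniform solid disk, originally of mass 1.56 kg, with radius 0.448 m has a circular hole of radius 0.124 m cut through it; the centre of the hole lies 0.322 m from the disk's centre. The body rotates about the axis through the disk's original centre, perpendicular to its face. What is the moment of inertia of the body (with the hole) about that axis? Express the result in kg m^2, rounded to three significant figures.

0.143

Unpierced body about its centre: I₀ = (1/2)MR² = (1/2)(1.56)(0.448)² = 0.15655 kg m^2.
The removed disk has mass m = M·(r/R)² = (1.56)(0.124/0.448)² = 0.11951 kg (same uniform areal density).
Its moment of inertia about the rotation axis (parallel-axis theorem): I_hole = (1/2)mr² + md² = (1/2)(0.11951)(0.124)² + (0.11951)(0.322)² = 0.01331 kg m^2.
Treating the hole as negative mass, I = I₀ − I_hole = 0.15655 − 0.01331 = 0.14324 kg m^2.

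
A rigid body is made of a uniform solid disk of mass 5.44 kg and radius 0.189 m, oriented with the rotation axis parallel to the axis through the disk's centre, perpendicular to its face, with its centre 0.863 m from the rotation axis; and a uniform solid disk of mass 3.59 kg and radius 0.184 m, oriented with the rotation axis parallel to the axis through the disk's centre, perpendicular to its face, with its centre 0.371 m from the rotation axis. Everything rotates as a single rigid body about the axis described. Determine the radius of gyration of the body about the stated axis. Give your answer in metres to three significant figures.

0.722

Solid disk: I_cm = (1/2)MR² = (1/2)(5.44)(0.189)² = 0.097161 kg·m²; centre at d = 0.863 m, so I = I_cm + Md² gives I = 0.097161 + (5.44)(0.863)² = 4.1487 kg·m².
Solid disk: I_cm = (1/2)MR² = (1/2)(3.59)(0.184)² = 0.060772 kg·m²; centre at d = 0.371 m, so I = I_cm + Md² gives I = 0.060772 + (3.59)(0.371)² = 0.5549 kg·m².
Total I = 4.7036 kg·m²; total mass M = 9.03 kg.
k = √(I/M) = √(4.7036/9.03) = 0.72172 m.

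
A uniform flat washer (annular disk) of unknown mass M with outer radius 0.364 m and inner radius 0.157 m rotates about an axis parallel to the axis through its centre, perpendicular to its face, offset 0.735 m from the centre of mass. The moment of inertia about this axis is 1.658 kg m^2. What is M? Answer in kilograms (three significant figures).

2.68

I = I_cm + Md² = (1/2)M(R²+r²) + Md² = M·[0.5·[(0.364)² + (0.157)²] + (0.735)²] = M·0.6188.
So M = 1.658 / 0.6188 = 2.6794 kg.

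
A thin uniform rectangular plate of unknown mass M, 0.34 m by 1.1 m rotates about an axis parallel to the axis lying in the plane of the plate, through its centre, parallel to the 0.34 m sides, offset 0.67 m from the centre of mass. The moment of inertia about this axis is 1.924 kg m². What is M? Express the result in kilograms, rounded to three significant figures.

I = I_cm + Md² = (1/12)Mb² + Md² = M·[0.0833333·(1.1)² + (0.67)²] = M·0.54973.
So M = 1.924 / 0.54973 = 3.4999 kg.

3.50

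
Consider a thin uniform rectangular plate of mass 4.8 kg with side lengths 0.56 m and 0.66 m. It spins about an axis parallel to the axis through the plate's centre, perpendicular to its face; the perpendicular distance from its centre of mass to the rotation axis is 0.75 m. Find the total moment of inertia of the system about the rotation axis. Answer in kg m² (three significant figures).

3.00

I_cm = (1/12)M(a²+b²) = (1/12)(4.8)[(0.56)² + (0.66)²] = 0.29968 kg m²; centre at d = 0.75 m, so I = I_cm + Md² gives I = 0.29968 + (4.8)(0.75)² = 2.9997 kg m².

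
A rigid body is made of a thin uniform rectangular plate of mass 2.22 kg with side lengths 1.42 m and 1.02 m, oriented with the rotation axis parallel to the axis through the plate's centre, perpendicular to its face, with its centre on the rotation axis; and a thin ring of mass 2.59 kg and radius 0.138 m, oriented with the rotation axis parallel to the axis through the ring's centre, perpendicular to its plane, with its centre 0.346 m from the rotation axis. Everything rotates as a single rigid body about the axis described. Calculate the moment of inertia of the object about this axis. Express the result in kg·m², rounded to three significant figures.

Rectangular plate: I_cm = (1/12)M(a²+b²) = (1/12)(2.22)[(1.42)² + (1.02)²] = 0.56551 kg·m²; axis through the centre, so I = 0.56551 kg·m².
Thin ring: I_cm = MR² = (2.59)(0.138)² = 0.049324 kg·m²; centre at d = 0.346 m, so I = I_cm + Md² gives I = 0.049324 + (2.59)(0.346)² = 0.35939 kg·m².
Total I = 0.56551 + 0.35939 = 0.9249 kg·m².

0.925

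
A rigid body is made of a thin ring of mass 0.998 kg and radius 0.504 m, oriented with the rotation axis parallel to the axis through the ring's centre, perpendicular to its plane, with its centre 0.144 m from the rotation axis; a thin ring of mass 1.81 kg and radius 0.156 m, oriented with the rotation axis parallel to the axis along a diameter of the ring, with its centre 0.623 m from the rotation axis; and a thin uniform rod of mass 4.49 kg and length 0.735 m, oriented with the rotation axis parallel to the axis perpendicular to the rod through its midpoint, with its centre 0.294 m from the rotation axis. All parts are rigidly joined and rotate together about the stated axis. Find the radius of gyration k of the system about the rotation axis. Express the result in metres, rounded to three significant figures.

Thin ring: I_cm = MR² = (0.998)(0.504)² = 0.25351 kg·m²; centre at d = 0.144 m, so the parallel axis theorem gives I = 0.25351 + (0.998)(0.144)² = 0.2742 kg·m².
Thin ring: I_cm = (1/2)MR² = (1/2)(1.81)(0.156)² = 0.022024 kg·m²; centre at d = 0.623 m, so the parallel axis theorem gives I = 0.022024 + (1.81)(0.623)² = 0.72454 kg·m².
Thin rod: I_cm = (1/12)ML² = (1/12)(4.49)(0.735)² = 0.20213 kg·m²; centre at d = 0.294 m, so the parallel axis theorem gives I = 0.20213 + (4.49)(0.294)² = 0.59023 kg·m².
Total I = 1.589 kg·m²; total mass M = 7.298 kg.
k = √(I/M) = √(1.589/7.298) = 0.46661 m.

0.467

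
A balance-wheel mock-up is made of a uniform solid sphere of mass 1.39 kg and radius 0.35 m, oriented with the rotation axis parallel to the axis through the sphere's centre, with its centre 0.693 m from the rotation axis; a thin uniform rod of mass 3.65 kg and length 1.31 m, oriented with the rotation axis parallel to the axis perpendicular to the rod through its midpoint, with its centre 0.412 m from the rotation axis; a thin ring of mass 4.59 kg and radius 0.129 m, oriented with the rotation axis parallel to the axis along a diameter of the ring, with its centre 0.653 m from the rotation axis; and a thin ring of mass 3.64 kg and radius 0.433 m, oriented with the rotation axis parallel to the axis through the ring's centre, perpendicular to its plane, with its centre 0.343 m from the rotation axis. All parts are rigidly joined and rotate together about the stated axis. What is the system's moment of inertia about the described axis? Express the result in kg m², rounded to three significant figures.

4.98

Solid sphere: I_cm = (2/5)MR² = (2/5)(1.39)(0.35)² = 0.06811 kg m²; centre at d = 0.693 m, so the parallel axis theorem gives I = 0.06811 + (1.39)(0.693)² = 0.73566 kg m².
Thin rod: I_cm = (1/12)ML² = (1/12)(3.65)(1.31)² = 0.52198 kg m²; centre at d = 0.412 m, so the parallel axis theorem gives I = 0.52198 + (3.65)(0.412)² = 1.1415 kg m².
Thin ring: I_cm = (1/2)MR² = (1/2)(4.59)(0.129)² = 0.038191 kg m²; centre at d = 0.653 m, so the parallel axis theorem gives I = 0.038191 + (4.59)(0.653)² = 1.9954 kg m².
Thin ring: I_cm = MR² = (3.64)(0.433)² = 0.68246 kg m²; centre at d = 0.343 m, so the parallel axis theorem gives I = 0.68246 + (3.64)(0.343)² = 1.1107 kg m².
Total I = 0.73566 + 1.1415 + 1.9954 + 1.1107 = 4.9833 kg m².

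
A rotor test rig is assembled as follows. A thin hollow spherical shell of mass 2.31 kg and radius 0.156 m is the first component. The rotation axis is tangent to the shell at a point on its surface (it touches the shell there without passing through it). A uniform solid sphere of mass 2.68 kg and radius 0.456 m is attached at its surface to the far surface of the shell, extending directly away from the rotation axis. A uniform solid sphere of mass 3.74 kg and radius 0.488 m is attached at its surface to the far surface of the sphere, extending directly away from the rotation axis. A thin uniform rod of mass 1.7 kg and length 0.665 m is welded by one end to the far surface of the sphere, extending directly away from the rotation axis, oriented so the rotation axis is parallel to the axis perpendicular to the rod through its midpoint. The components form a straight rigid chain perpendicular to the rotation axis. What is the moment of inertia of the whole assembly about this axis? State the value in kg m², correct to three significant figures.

Spherical shell: I_cm = (2/3)MR² = (2/3)(2.31)(0.156)² = 0.037477 kg m²; centre at d = 0.156 m, so I = I_cm + Md² gives I = 0.037477 + (2.31)(0.156)² = 0.093694 kg m².
Solid sphere: I_cm = (2/5)MR² = (2/5)(2.68)(0.456)² = 0.22291 kg m²; centre at d = 0.156 + 0.156 + 0.456 = 0.768 m, so I = I_cm + Md² gives I = 0.22291 + (2.68)(0.768)² = 1.8036 kg m².
Solid sphere: I_cm = (2/5)MR² = (2/5)(3.74)(0.488)² = 0.35626 kg m²; centre at d = 0.156 + 0.156 + 0.456 + 0.456 + 0.488 = 1.712 m, so I = I_cm + Md² gives I = 0.35626 + (3.74)(1.712)² = 11.318 kg m².
Thin rod: I_cm = (1/12)ML² = (1/12)(1.7)(0.665)² = 0.062649 kg m²; centre at d = 0.156 + 0.156 + 0.456 + 0.456 + 0.488 + 0.488 + 0.3325 = 2.5325 m, so I = I_cm + Md² gives I = 0.062649 + (1.7)(2.5325)² = 10.966 kg m².
Total I = 0.093694 + 1.8036 + 11.318 + 10.966 = 24.181 kg m².

24.2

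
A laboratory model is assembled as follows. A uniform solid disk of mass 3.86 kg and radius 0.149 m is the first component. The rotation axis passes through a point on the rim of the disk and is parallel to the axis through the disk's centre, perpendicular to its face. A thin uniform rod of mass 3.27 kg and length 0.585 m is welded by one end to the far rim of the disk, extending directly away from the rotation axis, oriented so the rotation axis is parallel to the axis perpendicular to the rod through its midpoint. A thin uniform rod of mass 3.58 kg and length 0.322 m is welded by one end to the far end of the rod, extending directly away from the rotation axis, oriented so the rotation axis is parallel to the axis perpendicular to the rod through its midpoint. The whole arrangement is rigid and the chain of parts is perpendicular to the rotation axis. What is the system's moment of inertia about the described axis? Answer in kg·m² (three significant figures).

5.29

Solid disk: I_cm = (1/2)MR² = (1/2)(3.86)(0.149)² = 0.042848 kg·m²; centre at d = 0.149 m, so the parallel axis theorem gives I = 0.042848 + (3.86)(0.149)² = 0.12854 kg·m².
Thin rod: I_cm = (1/12)ML² = (1/12)(3.27)(0.585)² = 0.093256 kg·m²; centre at d = 0.149 + 0.149 + 0.2925 = 0.5905 m, so the parallel axis theorem gives I = 0.093256 + (3.27)(0.5905)² = 1.2335 kg·m².
Thin rod: I_cm = (1/12)ML² = (1/12)(3.58)(0.322)² = 0.030932 kg·m²; centre at d = 0.149 + 0.149 + 0.2925 + 0.2925 + 0.161 = 1.044 m, so the parallel axis theorem gives I = 0.030932 + (3.58)(1.044)² = 3.9329 kg·m².
Total I = 0.12854 + 1.2335 + 3.9329 = 5.2949 kg·m².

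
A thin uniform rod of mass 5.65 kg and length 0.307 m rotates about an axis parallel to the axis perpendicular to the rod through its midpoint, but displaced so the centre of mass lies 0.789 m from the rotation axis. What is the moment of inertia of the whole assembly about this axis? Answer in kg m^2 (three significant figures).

3.56

I_cm = (1/12)ML² = (1/12)(5.65)(0.307)² = 0.044376 kg m^2; centre at d = 0.789 m, so the parallel axis theorem gives I = 0.044376 + (5.65)(0.789)² = 3.5616 kg m^2.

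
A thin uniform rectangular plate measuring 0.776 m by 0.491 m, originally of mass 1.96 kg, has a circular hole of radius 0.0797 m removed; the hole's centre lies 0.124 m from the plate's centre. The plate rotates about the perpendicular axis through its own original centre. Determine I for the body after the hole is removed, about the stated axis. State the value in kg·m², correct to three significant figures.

0.136

Unpierced body about its centre: I₀ = (1/12)M(a²+b²) = (1/12)(1.96)[(0.776)² + (0.491)²] = 0.13773 kg·m².
The removed disk has mass m = M·πr²/(ab) = (1.96)·π(0.0797)²/(0.776·0.491) = 0.10265 kg (same uniform areal density).
Its moment of inertia about the rotation axis (parallel-axis theorem): I_hole = (1/2)mr² + md² = (1/2)(0.10265)(0.0797)² + (0.10265)(0.124)² = 0.0019045 kg·m².
Treating the hole as negative mass, I = I₀ − I_hole = 0.13773 − 0.0019045 = 0.13583 kg·m².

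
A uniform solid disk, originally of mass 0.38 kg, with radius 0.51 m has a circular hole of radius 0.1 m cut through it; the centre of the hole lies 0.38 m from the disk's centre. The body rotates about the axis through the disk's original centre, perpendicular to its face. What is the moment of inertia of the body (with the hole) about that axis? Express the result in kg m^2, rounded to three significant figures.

Unpierced body about its centre: I₀ = (1/2)MR² = (1/2)(0.38)(0.51)² = 0.049419 kg m^2.
The removed disk has mass m = M·(r/R)² = (0.38)(0.1/0.51)² = 0.01461 kg (same uniform areal density).
Its moment of inertia about the rotation axis (parallel-axis theorem): I_hole = (1/2)mr² + md² = (1/2)(0.01461)(0.1)² + (0.01461)(0.38)² = 0.0021827 kg m^2.
Treating the hole as negative mass, I = I₀ − I_hole = 0.049419 − 0.0021827 = 0.047236 kg m^2.

0.0472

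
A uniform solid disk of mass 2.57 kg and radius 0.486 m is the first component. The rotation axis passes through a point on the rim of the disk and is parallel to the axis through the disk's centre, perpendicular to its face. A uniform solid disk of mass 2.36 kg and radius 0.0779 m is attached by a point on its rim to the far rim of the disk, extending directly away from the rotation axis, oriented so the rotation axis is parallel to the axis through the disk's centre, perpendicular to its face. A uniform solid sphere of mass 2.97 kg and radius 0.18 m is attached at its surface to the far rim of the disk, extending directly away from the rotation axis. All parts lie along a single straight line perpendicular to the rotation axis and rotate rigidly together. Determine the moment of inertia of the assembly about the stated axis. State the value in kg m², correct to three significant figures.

Solid disk: I_cm = (1/2)MR² = (1/2)(2.57)(0.486)² = 0.30351 kg m²; centre at d = 0.486 m, so I = I_cm + Md² gives I = 0.30351 + (2.57)(0.486)² = 0.91054 kg m².
Solid disk: I_cm = (1/2)MR² = (1/2)(2.36)(0.0779)² = 0.0071607 kg m²; centre at d = 0.486 + 0.486 + 0.0779 = 1.0499 m, so I = I_cm + Md² gives I = 0.0071607 + (2.36)(1.0499)² = 2.6086 kg m².
Solid sphere: I_cm = (2/5)MR² = (2/5)(2.97)(0.18)² = 0.038491 kg m²; centre at d = 0.486 + 0.486 + 0.0779 + 0.0779 + 0.18 = 1.3078 m, so I = I_cm + Md² gives I = 0.038491 + (2.97)(1.3078)² = 5.1182 kg m².
Total I = 0.91054 + 2.6086 + 5.1182 = 8.6373 kg m².

8.64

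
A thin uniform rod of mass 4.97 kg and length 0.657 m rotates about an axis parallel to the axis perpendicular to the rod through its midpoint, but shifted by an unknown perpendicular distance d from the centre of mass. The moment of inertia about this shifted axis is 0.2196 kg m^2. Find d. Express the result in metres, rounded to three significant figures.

0.0906

About the centre-of-mass axis, I_cm = (1/12)ML² = (1/12)(4.97)(0.657)² = 0.17877 kg m^2.
Parallel axis theorem: I = I_cm + Md², so Md² = 0.2196 − 0.17877 = 0.040825 kg m^2.
d = √(0.040825 / 4.97) = 0.090633 m.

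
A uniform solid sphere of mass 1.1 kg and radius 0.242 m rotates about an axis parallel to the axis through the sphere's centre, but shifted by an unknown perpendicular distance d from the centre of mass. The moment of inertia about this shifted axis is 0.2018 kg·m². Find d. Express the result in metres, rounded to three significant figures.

About the centre-of-mass axis, I_cm = (2/5)MR² = (2/5)(1.1)(0.242)² = 0.025768 kg·m².
Parallel axis theorem: I = I_cm + Md², so Md² = 0.2018 − 0.025768 = 0.17603 kg·m².
d = √(0.17603 / 1.1) = 0.40004 m.

0.400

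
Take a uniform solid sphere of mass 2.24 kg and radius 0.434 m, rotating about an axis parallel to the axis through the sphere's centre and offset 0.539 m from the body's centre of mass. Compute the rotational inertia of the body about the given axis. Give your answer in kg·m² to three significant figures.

I_cm = (2/5)MR² = (2/5)(2.24)(0.434)² = 0.16877 kg·m²; centre at d = 0.539 m, so the parallel axis theorem gives I = 0.16877 + (2.24)(0.539)² = 0.81953 kg·m².

0.820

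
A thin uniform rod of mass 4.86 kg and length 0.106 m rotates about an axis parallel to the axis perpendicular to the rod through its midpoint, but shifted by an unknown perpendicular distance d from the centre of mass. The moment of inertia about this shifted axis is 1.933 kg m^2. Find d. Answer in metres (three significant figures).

0.630

About the centre-of-mass axis, I_cm = (1/12)ML² = (1/12)(4.86)(0.106)² = 0.0045506 kg m^2.
Parallel axis theorem: I = I_cm + Md², so Md² = 1.933 − 0.0045506 = 1.9284 kg m^2.
d = √(1.9284 / 4.86) = 0.62992 m.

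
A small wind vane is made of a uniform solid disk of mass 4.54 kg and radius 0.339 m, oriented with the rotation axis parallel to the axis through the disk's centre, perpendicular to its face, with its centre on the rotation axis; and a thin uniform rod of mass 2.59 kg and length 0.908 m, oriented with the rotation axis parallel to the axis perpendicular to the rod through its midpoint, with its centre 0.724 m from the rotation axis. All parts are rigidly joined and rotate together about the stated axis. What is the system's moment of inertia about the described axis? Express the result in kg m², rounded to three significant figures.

1.80

Solid disk: I_cm = (1/2)MR² = (1/2)(4.54)(0.339)² = 0.26087 kg m²; axis through the centre, so I = 0.26087 kg m².
Thin rod: I_cm = (1/12)ML² = (1/12)(2.59)(0.908)² = 0.17795 kg m²; centre at d = 0.724 m, so I = I_cm + Md² gives I = 0.17795 + (2.59)(0.724)² = 1.5356 kg m².
Total I = 0.26087 + 1.5356 = 1.7964 kg m².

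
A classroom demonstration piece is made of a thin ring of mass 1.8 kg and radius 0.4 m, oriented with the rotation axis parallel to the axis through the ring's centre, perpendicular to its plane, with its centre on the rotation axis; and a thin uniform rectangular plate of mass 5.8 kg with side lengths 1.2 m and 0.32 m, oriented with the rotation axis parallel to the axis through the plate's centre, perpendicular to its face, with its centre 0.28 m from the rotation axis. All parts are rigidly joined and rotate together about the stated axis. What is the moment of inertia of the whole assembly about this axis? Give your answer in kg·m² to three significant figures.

1.49

Thin ring: I_cm = MR² = (1.8)(0.4)² = 0.288 kg·m²; axis through the centre, so I = 0.288 kg·m².
Rectangular plate: I_cm = (1/12)M(a²+b²) = (1/12)(5.8)[(1.2)² + (0.32)²] = 0.74549 kg·m²; centre at d = 0.28 m, so I = I_cm + Md² gives I = 0.74549 + (5.8)(0.28)² = 1.2002 kg·m².
Total I = 0.288 + 1.2002 = 1.4882 kg·m².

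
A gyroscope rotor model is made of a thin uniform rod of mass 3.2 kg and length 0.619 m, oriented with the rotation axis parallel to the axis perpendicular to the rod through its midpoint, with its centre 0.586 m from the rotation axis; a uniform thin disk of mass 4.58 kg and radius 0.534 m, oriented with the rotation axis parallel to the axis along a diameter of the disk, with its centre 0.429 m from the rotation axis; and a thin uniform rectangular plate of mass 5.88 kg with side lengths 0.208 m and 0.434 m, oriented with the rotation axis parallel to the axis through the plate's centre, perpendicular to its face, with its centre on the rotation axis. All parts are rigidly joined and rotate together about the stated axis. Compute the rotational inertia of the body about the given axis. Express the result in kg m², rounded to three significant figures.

2.48

Thin rod: I_cm = (1/12)ML² = (1/12)(3.2)(0.619)² = 0.10218 kg m²; centre at d = 0.586 m, so I = I_cm + Md² gives I = 0.10218 + (3.2)(0.586)² = 1.201 kg m².
Thin disk: I_cm = (1/4)MR² = (1/4)(4.58)(0.534)² = 0.3265 kg m²; centre at d = 0.429 m, so I = I_cm + Md² gives I = 0.3265 + (4.58)(0.429)² = 1.1694 kg m².
Rectangular plate: I_cm = (1/12)M(a²+b²) = (1/12)(5.88)[(0.208)² + (0.434)²] = 0.11349 kg m²; axis through the centre, so I = 0.11349 kg m².
Total I = 1.201 + 1.1694 + 0.11349 = 2.4839 kg m².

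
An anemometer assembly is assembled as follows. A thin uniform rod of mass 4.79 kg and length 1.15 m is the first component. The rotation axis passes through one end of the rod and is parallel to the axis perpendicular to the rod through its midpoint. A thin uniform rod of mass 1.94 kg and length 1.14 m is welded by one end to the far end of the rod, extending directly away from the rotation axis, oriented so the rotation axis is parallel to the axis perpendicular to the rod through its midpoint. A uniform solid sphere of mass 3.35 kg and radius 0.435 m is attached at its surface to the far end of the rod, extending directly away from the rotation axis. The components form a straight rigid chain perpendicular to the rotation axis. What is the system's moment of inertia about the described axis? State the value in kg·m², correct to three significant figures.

Thin rod: I_cm = (1/12)ML² = (1/12)(4.79)(1.15)² = 0.5279 kg·m²; centre at d = 0.575 m, so the parallel axis theorem gives I = 0.5279 + (4.79)(0.575)² = 2.1116 kg·m².
Thin rod: I_cm = (1/12)ML² = (1/12)(1.94)(1.14)² = 0.2101 kg·m²; centre at d = 0.575 + 0.575 + 0.57 = 1.72 m, so the parallel axis theorem gives I = 0.2101 + (1.94)(1.72)² = 5.9494 kg·m².
Solid sphere: I_cm = (2/5)MR² = (2/5)(3.35)(0.435)² = 0.25356 kg·m²; centre at d = 0.575 + 0.575 + 0.57 + 0.57 + 0.435 = 2.725 m, so the parallel axis theorem gives I = 0.25356 + (3.35)(2.725)² = 25.129 kg·m².
Total I = 2.1116 + 5.9494 + 25.129 = 33.19 kg·m².

33.2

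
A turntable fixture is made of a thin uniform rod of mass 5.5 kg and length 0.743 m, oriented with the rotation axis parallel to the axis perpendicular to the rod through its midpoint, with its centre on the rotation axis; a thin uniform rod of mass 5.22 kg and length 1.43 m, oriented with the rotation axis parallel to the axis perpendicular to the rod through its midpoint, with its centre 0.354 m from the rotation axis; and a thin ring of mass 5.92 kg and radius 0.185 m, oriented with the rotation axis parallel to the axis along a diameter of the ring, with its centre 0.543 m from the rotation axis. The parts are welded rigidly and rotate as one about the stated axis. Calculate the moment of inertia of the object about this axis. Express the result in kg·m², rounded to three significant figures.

Thin rod: I_cm = (1/12)ML² = (1/12)(5.5)(0.743)² = 0.25302 kg·m²; axis through the centre, so I = 0.25302 kg·m².
Thin rod: I_cm = (1/12)ML² = (1/12)(5.22)(1.43)² = 0.88953 kg·m²; centre at d = 0.354 m, so the parallel axis theorem gives I = 0.88953 + (5.22)(0.354)² = 1.5437 kg·m².
Thin ring: I_cm = (1/2)MR² = (1/2)(5.92)(0.185)² = 0.10131 kg·m²; centre at d = 0.543 m, so the parallel axis theorem gives I = 0.10131 + (5.92)(0.543)² = 1.8468 kg·m².
Total I = 0.25302 + 1.5437 + 1.8468 = 3.6435 kg·m².

3.64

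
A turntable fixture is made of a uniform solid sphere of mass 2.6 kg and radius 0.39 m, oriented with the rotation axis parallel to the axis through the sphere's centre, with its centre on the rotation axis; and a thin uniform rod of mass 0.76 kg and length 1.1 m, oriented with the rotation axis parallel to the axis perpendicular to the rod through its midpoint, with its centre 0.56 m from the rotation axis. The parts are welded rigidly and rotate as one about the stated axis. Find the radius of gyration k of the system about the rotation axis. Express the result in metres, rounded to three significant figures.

Solid sphere: I_cm = (2/5)MR² = (2/5)(2.6)(0.39)² = 0.15818 kg·m²; axis through the centre, so I = 0.15818 kg·m².
Thin rod: I_cm = (1/12)ML² = (1/12)(0.76)(1.1)² = 0.076633 kg·m²; centre at d = 0.56 m, so I = I_cm + Md² gives I = 0.076633 + (0.76)(0.56)² = 0.31497 kg·m².
Total I = 0.47315 kg·m²; total mass M = 3.36 kg.
k = √(I/M) = √(0.47315/3.36) = 0.37526 m.

0.375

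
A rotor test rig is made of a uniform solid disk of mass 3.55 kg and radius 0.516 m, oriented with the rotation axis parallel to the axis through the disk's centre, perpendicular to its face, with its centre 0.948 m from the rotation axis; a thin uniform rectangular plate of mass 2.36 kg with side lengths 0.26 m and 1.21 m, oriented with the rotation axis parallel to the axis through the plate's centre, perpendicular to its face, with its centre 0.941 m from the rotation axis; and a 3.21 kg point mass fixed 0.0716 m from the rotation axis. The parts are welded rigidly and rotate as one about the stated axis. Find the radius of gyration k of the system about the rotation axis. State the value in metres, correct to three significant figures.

Solid disk: I_cm = (1/2)MR² = (1/2)(3.55)(0.516)² = 0.4726 kg·m²; centre at d = 0.948 m, so I = I_cm + Md² gives I = 0.4726 + (3.55)(0.948)² = 3.663 kg·m².
Rectangular plate: I_cm = (1/12)M(a²+b²) = (1/12)(2.36)[(0.26)² + (1.21)²] = 0.30123 kg·m²; centre at d = 0.941 m, so I = I_cm + Md² gives I = 0.30123 + (2.36)(0.941)² = 2.391 kg·m².
Point mass: I_cm = 0; centre at d = 0.0716 m, so I = I_cm + Md² gives I = 0 + (3.21)(0.0716)² = 0.016456 kg·m².
Total I = 6.0704 kg·m²; total mass M = 9.12 kg.
k = √(I/M) = √(6.0704/9.12) = 0.81585 m.

0.816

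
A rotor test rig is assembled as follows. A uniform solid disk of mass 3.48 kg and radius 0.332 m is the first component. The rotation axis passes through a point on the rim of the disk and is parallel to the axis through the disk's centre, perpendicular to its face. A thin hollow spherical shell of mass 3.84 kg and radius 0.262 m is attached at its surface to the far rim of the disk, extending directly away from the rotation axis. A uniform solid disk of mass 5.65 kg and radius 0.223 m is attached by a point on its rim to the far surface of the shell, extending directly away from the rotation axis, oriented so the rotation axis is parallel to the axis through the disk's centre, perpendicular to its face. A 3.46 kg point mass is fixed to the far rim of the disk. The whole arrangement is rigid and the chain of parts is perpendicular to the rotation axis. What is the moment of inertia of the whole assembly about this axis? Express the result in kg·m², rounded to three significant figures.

24.7

Solid disk: I_cm = (1/2)MR² = (1/2)(3.48)(0.332)² = 0.19179 kg·m²; centre at d = 0.332 m, so the parallel axis theorem gives I = 0.19179 + (3.48)(0.332)² = 0.57537 kg·m².
Spherical shell: I_cm = (2/3)MR² = (2/3)(3.84)(0.262)² = 0.17573 kg·m²; centre at d = 0.332 + 0.332 + 0.262 = 0.926 m, so the parallel axis theorem gives I = 0.17573 + (3.84)(0.926)² = 3.4684 kg·m².
Solid disk: I_cm = (1/2)MR² = (1/2)(5.65)(0.223)² = 0.14048 kg·m²; centre at d = 0.332 + 0.332 + 0.262 + 0.262 + 0.223 = 1.411 m, so the parallel axis theorem gives I = 0.14048 + (5.65)(1.411)² = 11.389 kg·m².
Point mass: I_cm = 0; centre at d = 0.332 + 0.332 + 0.262 + 0.262 + 0.223 + 0.223 = 1.634 m, so the parallel axis theorem gives I = 0 + (3.46)(1.634)² = 9.238 kg·m².
Total I = 0.57537 + 3.4684 + 11.389 + 9.238 = 24.671 kg·m².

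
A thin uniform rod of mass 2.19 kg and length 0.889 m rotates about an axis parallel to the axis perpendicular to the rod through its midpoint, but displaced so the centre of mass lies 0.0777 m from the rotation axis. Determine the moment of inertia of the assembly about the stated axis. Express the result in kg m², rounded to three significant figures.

I_cm = (1/12)ML² = (1/12)(2.19)(0.889)² = 0.14423 kg m²; centre at d = 0.0777 m, so I = I_cm + Md² gives I = 0.14423 + (2.19)(0.0777)² = 0.15746 kg m².

0.157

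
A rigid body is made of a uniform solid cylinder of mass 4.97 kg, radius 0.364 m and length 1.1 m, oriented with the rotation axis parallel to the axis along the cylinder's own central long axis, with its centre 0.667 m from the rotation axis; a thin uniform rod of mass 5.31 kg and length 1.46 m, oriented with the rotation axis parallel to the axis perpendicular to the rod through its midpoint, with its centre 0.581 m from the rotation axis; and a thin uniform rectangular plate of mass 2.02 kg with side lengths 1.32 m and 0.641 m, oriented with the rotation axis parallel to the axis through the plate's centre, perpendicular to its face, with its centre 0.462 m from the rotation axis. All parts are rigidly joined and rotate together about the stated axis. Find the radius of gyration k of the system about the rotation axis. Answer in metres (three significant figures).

0.702

Solid cylinder: I_cm = (1/2)MR² = (1/2)(4.97)(0.364)² = 0.32925 kg m²; centre at d = 0.667 m, so the parallel axis theorem gives I = 0.32925 + (4.97)(0.667)² = 2.5404 kg m².
Thin rod: I_cm = (1/12)ML² = (1/12)(5.31)(1.46)² = 0.94323 kg m²; centre at d = 0.581 m, so the parallel axis theorem gives I = 0.94323 + (5.31)(0.581)² = 2.7357 kg m².
Rectangular plate: I_cm = (1/12)M(a²+b²) = (1/12)(2.02)[(1.32)² + (0.641)²] = 0.36247 kg m²; centre at d = 0.462 m, so the parallel axis theorem gives I = 0.36247 + (2.02)(0.462)² = 0.79363 kg m².
Total I = 6.0697 kg m²; total mass M = 12.3 kg.
k = √(I/M) = √(6.0697/12.3) = 0.70247 m.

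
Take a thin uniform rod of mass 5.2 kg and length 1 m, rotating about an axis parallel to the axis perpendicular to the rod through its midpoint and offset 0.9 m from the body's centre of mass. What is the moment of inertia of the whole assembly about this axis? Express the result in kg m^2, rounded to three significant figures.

I_cm = (1/12)ML² = (1/12)(5.2)(1)² = 0.43333 kg m^2; centre at d = 0.9 m, so I = I_cm + Md² gives I = 0.43333 + (5.2)(0.9)² = 4.6453 kg m^2.

4.65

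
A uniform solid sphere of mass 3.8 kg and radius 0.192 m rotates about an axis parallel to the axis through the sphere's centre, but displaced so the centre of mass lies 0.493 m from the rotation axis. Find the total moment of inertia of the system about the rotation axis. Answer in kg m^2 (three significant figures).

I_cm = (2/5)MR² = (2/5)(3.8)(0.192)² = 0.056033 kg m^2; centre at d = 0.493 m, so I = I_cm + Md² gives I = 0.056033 + (3.8)(0.493)² = 0.97962 kg m^2.

0.980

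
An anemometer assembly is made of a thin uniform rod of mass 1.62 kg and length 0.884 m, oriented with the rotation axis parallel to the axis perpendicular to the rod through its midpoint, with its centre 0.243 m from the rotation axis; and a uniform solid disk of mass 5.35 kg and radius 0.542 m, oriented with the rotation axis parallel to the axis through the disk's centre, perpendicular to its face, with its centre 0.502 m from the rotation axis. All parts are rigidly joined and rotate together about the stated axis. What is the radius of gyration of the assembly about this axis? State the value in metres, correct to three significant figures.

Thin rod: I_cm = (1/12)ML² = (1/12)(1.62)(0.884)² = 0.1055 kg·m²; centre at d = 0.243 m, so the parallel axis theorem gives I = 0.1055 + (1.62)(0.243)² = 0.20116 kg·m².
Solid disk: I_cm = (1/2)MR² = (1/2)(5.35)(0.542)² = 0.78582 kg·m²; centre at d = 0.502 m, so the parallel axis theorem gives I = 0.78582 + (5.35)(0.502)² = 2.134 kg·m².
Total I = 2.3352 kg·m²; total mass M = 6.97 kg.
k = √(I/M) = √(2.3352/6.97) = 0.57882 m.

0.579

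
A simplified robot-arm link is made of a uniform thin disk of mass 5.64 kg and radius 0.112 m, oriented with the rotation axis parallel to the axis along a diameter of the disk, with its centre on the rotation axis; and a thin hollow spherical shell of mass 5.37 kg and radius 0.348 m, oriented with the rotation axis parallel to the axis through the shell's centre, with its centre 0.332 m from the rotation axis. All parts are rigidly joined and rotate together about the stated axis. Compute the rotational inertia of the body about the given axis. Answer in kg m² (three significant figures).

1.04

Thin disk: I_cm = (1/4)MR² = (1/4)(5.64)(0.112)² = 0.017687 kg m²; axis through the centre, so I = 0.017687 kg m².
Spherical shell: I_cm = (2/3)MR² = (2/3)(5.37)(0.348)² = 0.43355 kg m²; centre at d = 0.332 m, so the parallel axis theorem gives I = 0.43355 + (5.37)(0.332)² = 1.0255 kg m².
Total I = 0.017687 + 1.0255 = 1.0431 kg m².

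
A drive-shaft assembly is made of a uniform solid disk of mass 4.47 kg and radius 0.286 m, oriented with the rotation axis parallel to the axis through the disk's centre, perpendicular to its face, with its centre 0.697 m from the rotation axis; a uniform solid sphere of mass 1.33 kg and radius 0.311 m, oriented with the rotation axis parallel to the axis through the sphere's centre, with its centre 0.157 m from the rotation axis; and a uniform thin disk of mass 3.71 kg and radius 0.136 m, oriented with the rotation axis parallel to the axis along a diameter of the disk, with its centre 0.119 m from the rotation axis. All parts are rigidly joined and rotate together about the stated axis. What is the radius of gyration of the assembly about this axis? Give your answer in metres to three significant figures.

Solid disk: I_cm = (1/2)MR² = (1/2)(4.47)(0.286)² = 0.18281 kg m²; centre at d = 0.697 m, so the parallel axis theorem gives I = 0.18281 + (4.47)(0.697)² = 2.3544 kg m².
Solid sphere: I_cm = (2/5)MR² = (2/5)(1.33)(0.311)² = 0.051456 kg m²; centre at d = 0.157 m, so the parallel axis theorem gives I = 0.051456 + (1.33)(0.157)² = 0.084239 kg m².
Thin disk: I_cm = (1/4)MR² = (1/4)(3.71)(0.136)² = 0.017155 kg m²; centre at d = 0.119 m, so the parallel axis theorem gives I = 0.017155 + (3.71)(0.119)² = 0.069692 kg m².
Total I = 2.5083 kg m²; total mass M = 9.51 kg.
k = √(I/M) = √(2.5083/9.51) = 0.51357 m.

0.514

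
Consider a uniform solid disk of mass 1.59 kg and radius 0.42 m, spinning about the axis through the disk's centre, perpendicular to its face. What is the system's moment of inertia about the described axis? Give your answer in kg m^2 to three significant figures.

I_cm = (1/2)MR² = (1/2)(1.59)(0.42)² = 0.14024 kg m^2; axis through the centre, so I = 0.14024 kg m^2.

0.140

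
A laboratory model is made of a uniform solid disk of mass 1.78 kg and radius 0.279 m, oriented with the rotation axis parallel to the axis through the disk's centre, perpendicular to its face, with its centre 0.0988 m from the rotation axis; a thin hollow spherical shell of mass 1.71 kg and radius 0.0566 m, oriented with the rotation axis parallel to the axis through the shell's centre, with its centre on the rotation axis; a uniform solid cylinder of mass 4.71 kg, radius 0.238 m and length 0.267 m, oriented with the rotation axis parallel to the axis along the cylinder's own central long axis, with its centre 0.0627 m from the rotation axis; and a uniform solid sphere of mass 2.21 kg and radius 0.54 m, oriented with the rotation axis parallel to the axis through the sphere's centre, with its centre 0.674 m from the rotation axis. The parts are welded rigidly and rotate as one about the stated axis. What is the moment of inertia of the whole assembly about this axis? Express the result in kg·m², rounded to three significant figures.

1.50

Solid disk: I_cm = (1/2)MR² = (1/2)(1.78)(0.279)² = 0.069278 kg·m²; centre at d = 0.0988 m, so I = I_cm + Md² gives I = 0.069278 + (1.78)(0.0988)² = 0.086654 kg·m².
Spherical shell: I_cm = (2/3)MR² = (2/3)(1.71)(0.0566)² = 0.0036521 kg·m²; axis through the centre, so I = 0.0036521 kg·m².
Solid cylinder: I_cm = (1/2)MR² = (1/2)(4.71)(0.238)² = 0.1334 kg·m²; centre at d = 0.0627 m, so I = I_cm + Md² gives I = 0.1334 + (4.71)(0.0627)² = 0.15191 kg·m².
Solid sphere: I_cm = (2/5)MR² = (2/5)(2.21)(0.54)² = 0.25777 kg·m²; centre at d = 0.674 m, so I = I_cm + Md² gives I = 0.25777 + (2.21)(0.674)² = 1.2617 kg·m².
Total I = 0.086654 + 0.0036521 + 0.15191 + 1.2617 = 1.5039 kg·m².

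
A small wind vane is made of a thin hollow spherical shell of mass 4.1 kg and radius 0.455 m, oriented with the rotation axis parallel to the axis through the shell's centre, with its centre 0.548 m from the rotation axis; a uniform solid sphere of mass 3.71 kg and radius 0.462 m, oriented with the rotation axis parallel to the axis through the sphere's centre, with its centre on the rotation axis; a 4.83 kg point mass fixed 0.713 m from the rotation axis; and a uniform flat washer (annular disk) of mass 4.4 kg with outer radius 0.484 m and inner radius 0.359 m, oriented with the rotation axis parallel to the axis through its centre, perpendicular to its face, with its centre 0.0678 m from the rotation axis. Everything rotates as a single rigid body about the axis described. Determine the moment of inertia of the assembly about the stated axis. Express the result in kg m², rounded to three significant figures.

Spherical shell: I_cm = (2/3)MR² = (2/3)(4.1)(0.455)² = 0.56587 kg m²; centre at d = 0.548 m, so the parallel axis theorem gives I = 0.56587 + (4.1)(0.548)² = 1.7971 kg m².
Solid sphere: I_cm = (2/5)MR² = (2/5)(3.71)(0.462)² = 0.31675 kg m²; axis through the centre, so I = 0.31675 kg m².
Point mass: I_cm = 0; centre at d = 0.713 m, so the parallel axis theorem gives I = 0 + (4.83)(0.713)² = 2.4554 kg m².
Annular disk: I_cm = (1/2)M(R²+r²) = (1/2)(4.4)[(0.484)² + (0.359)²] = 0.7989 kg m²; centre at d = 0.0678 m, so the parallel axis theorem gives I = 0.7989 + (4.4)(0.0678)² = 0.81913 kg m².
Total I = 1.7971 + 0.31675 + 2.4554 + 0.81913 = 5.3884 kg m².

5.39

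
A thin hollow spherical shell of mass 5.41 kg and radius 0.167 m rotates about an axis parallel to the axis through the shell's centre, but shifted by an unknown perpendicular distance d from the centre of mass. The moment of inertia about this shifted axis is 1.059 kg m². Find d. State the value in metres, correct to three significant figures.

About the centre-of-mass axis, I_cm = (2/3)MR² = (2/3)(5.41)(0.167)² = 0.10059 kg m².
Parallel axis theorem: I = I_cm + Md², so Md² = 1.059 − 0.10059 = 0.95841 kg m².
d = √(0.95841 / 5.41) = 0.4209 m.

0.421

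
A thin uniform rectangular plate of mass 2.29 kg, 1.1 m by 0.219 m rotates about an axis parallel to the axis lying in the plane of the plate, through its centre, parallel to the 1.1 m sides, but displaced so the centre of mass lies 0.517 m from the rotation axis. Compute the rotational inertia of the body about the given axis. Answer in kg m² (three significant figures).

I_cm = (1/12)Mb² = (1/12)(2.29)(0.219)² = 0.0091526 kg m²; centre at d = 0.517 m, so the parallel axis theorem gives I = 0.0091526 + (2.29)(0.517)² = 0.62124 kg m².

0.621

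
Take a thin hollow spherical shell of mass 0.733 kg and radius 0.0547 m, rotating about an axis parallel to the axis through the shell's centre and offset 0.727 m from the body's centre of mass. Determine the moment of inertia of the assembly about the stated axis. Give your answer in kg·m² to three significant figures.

0.389

I_cm = (2/3)MR² = (2/3)(0.733)(0.0547)² = 0.0014621 kg·m²; centre at d = 0.727 m, so the parallel axis theorem gives I = 0.0014621 + (0.733)(0.727)² = 0.38887 kg·m².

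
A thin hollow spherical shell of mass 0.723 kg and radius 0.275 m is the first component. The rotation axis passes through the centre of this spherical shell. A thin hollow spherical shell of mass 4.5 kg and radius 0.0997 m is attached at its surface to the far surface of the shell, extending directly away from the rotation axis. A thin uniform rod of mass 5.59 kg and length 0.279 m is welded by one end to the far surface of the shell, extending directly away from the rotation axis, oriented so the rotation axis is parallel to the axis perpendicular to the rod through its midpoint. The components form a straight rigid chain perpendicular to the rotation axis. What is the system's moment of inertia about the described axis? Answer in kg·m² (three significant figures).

Spherical shell: I_cm = (2/3)MR² = (2/3)(0.723)(0.275)² = 0.036451 kg·m²; axis through the centre, so I = 0.036451 kg·m².
Spherical shell: I_cm = (2/3)MR² = (2/3)(4.5)(0.0997)² = 0.02982 kg·m²; centre at d = 0.275 + 0.0997 = 0.3747 m, so I = I_cm + Md² gives I = 0.02982 + (4.5)(0.3747)² = 0.66162 kg·m².
Thin rod: I_cm = (1/12)ML² = (1/12)(5.59)(0.279)² = 0.036261 kg·m²; centre at d = 0.275 + 0.0997 + 0.0997 + 0.1395 = 0.6139 m, so I = I_cm + Md² gives I = 0.036261 + (5.59)(0.6139)² = 2.143 kg·m².
Total I = 0.036451 + 0.66162 + 2.143 = 2.8411 kg·m².

2.84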